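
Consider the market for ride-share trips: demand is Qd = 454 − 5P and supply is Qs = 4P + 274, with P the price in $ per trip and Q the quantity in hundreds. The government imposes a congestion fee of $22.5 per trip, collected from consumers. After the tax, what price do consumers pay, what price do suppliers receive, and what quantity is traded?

Without the tax, 454 − 5P = 4P + 274 gives 9P = 180, so P* = $20 and Q* = 354.
With the tax collected from consumers, demand (in seller-price terms) shifts: Qd = 454 − 5(P + 22.5).
Solving gives Q = 304 with consumers paying $30 and suppliers receiving $7.5 (the $22.5 wedge).

Consumers pay $30; suppliers receive $7.5; quantity = 304.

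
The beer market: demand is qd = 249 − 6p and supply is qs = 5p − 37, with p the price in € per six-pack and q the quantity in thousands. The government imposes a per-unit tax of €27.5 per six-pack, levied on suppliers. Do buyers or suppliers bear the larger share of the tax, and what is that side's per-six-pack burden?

Suppliers bear the larger share: €15 per six-pack.

Before the tax: set 249 − 6p = 5p − 37 → p* = €26, q* = 93.
With the tax collected from suppliers, supply shifts: qs = 5(p − 27.5) − 37.
Solving gives q = 18 with buyers paying €38.5 and suppliers receiving €11 (the €27.5 wedge).
Per-six-pack burden: buyers €12.5, suppliers €15.
Suppliers take the larger share because supply is less price-elastic here (demand slope 6 vs supply slope 5).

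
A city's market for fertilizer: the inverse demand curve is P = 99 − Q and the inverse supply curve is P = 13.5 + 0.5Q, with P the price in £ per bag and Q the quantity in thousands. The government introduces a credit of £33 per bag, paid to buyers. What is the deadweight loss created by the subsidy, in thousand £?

Deadweight loss = £363 thousand.

Inverting to Q(P) form: Qd = 99 − P; Qs = 2P − 27.
Before the subsidy: set 99 − P = 2P − 27 → P* = £42, Q* = 57.
With a per-unit subsidy paid to buyers, each effectively pays P − 33, so demand becomes Qd = 99 − (P − 33).
New equilibrium: buyers pay £20, sellers receive £53, Q = 79. (Wedge: Pb − Ps = −33.)
Quantity rises by |ΔQ| = |57 − 79| = 22.
DWL = ½ · t · |ΔQ| = ½ · 33 · 22 = £363.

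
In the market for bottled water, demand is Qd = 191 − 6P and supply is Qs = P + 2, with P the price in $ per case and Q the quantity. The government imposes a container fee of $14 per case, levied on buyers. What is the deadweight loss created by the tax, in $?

Deadweight loss = $84.

Without the tax, 191 − 6P = P + 2 gives 7P = 189, so P* = $27 and Q* = 29.
With the tax collected from buyers, demand (in seller-price terms) shifts: Qd = 191 − 6(P + 14).
New equilibrium: buyers pay $29, producers receive $15, Q = 17. (Wedge: Pb − Ps = 14.)
Quantity falls by |ΔQ| = |29 − 17| = 12.
DWL = ½ · t · |ΔQ| = ½ · 14 · 12 = $84.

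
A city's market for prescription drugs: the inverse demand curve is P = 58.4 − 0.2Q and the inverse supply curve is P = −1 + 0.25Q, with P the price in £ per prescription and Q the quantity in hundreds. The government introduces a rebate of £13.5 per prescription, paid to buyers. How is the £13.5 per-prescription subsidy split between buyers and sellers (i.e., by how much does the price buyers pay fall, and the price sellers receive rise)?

Inverting to Q(P) form: Qd = 292 − 5P; Qs = 4P + 4.
Before the subsidy: set 292 − 5P = 4P + 4 → P* = £32, Q* = 132.
With a per-unit subsidy paid to buyers, each effectively pays P − 13.5, so demand becomes Qd = 292 − 5(P − 13.5).
Solving gives Q = 162 with buyers paying £26 and sellers receiving £39.5 (the £13.5 wedge).
Gain to buyers: £6; to sellers: £7.5. (They sum to £13.5.)

Buyers gain £6 per prescription; sellers gain £7.5 per prescription.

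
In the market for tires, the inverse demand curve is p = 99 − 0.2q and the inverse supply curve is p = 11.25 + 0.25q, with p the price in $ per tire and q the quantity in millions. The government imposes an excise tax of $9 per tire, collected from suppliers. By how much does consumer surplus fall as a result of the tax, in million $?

Consumer surplus falls by $740 million.

Inverting to q(p) form: qd = 495 − 5p; qs = 4p − 45.
Before the tax: set 495 − 5p = 4p − 45 → p* = $60, q* = 195.
With the tax collected from suppliers, supply shifts: qs = 4(p − 9) − 45.
Solving gives q = 175 with consumers paying $64 and suppliers receiving $55 (the $9 wedge).
ΔCS is the trapezoid between Q = 175 and Q = 195 of height $4: ½ · (195 + 175) · 4 = $740.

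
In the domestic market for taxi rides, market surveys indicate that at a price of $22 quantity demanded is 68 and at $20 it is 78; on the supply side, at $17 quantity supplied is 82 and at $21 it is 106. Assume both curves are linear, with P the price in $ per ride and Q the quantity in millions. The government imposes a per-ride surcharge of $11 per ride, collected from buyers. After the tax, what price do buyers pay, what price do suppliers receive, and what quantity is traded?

Demand slope: (78 − 68)/(20 − 22) = -5, so Qd = 178 − 5P.
Supply slope: (106 − 82)/(21 − 17) = 6, so Qs = 6P − 20.
Without the tax, 178 − 5P = 6P − 20 gives 11P = 198, so P* = $18 and Q* = 88.
With the tax collected from buyers, demand (in seller-price terms) shifts: Qd = 178 − 5(P + 11).
Solving gives Q = 58 with buyers paying $24 and suppliers receiving $13 (the $11 wedge).

Buyers pay $24; suppliers receive $13; quantity = 58.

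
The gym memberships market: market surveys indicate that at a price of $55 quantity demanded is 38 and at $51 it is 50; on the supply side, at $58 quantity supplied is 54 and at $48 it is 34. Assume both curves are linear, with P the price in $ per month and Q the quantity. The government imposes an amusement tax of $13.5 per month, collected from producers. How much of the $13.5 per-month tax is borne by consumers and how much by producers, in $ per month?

Demand slope: (50 − 38)/(51 − 55) = -3, so Qd = 203 − 3P.
Supply slope: (34 − 54)/(48 − 58) = 2, so Qs = 2P − 62.
Before the tax: set 203 − 3P = 2P − 62 → P* = $53, Q* = 44.
With the tax collected from producers, supply shifts: Qs = 2(P − 13.5) − 62.
New equilibrium: consumers pay $58.4, producers receive $44.9, Q = 27.8. (Wedge: Pb − Ps = 13.5.)
Burden on consumers: $5.4; on producers: $8.1. (They sum to $13.5.)

Consumers bear $5.4 per month; producers bear $8.1 per month.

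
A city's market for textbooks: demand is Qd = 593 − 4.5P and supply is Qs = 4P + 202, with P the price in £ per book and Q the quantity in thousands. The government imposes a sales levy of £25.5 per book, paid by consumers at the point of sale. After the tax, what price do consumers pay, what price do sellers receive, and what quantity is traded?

Without the tax, 593 − 4.5P = 4P + 202 gives 8.5P = 391, so P* = £46 and Q* = 386.
With the tax collected from consumers, demand (in seller-price terms) shifts: Qd = 593 − 4.5(P + 25.5).
Solving gives Q = 332 with consumers paying £58 and sellers receiving £32.5 (the £25.5 wedge).

Consumers pay £58; sellers receive £32.5; quantity = 332.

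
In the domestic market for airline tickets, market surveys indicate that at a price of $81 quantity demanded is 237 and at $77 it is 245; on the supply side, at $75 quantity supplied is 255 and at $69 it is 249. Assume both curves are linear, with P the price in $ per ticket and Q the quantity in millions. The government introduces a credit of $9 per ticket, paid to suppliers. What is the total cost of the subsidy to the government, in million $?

Government outlay = $2331 million.

Demand slope: (245 − 237)/(77 − 81) = -2, so Qd = 399 − 2P.
Supply slope: (249 − 255)/(69 − 75) = 1, so Qs = P + 180.
Without the subsidy, 399 − 2P = P + 180 gives 3P = 219, so P* = $73 and Q* = 253.
With a per-unit subsidy paid to suppliers, each receives P + 9 per unit sold, so supply becomes Qs = (P + 9) + 180.
Solving gives Q = 259 with consumers paying $70 and suppliers receiving $79 (the $9 wedge).
Outlay = t · Q = 9 · 259 = $2331.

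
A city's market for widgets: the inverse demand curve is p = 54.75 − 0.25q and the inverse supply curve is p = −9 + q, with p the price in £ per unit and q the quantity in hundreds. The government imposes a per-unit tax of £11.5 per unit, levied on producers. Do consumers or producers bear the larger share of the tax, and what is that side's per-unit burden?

Rewrite in direct form: qd = 219 − 4p and qs = p + 9.
Before the tax: set 219 − 4p = p + 9 → p* = £42, q* = 51.
With the tax collected from producers, supply shifts: qs = (p − 11.5) + 9.
New equilibrium: consumers pay £44.3, producers receive £32.8, q = 41.8. (Wedge: pb − ps = 11.5.)
Per-unit burden: consumers £2.3, producers £9.2.
Producers take the larger share because supply is less price-elastic here (demand slope 4 vs supply slope 1).

Producers bear the larger share: £9.2 per unit.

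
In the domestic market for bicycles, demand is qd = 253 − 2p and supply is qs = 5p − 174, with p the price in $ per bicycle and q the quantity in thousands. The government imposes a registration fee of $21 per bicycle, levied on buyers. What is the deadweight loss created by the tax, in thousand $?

Without the tax, 253 − 2p = 5p − 174 gives 7p = 427, so p* = $61 and q* = 131.
With the tax collected from buyers, demand (in seller-price terms) shifts: qd = 253 − 2(p + 21).
New equilibrium: buyers pay $76, producers receive $55, q = 101. (Wedge: pb − ps = 21.)
Quantity falls by |ΔQ| = |131 − 101| = 30.
DWL = ½ · t · |ΔQ| = ½ · 21 · 30 = $315.

Deadweight loss = $315 thousand.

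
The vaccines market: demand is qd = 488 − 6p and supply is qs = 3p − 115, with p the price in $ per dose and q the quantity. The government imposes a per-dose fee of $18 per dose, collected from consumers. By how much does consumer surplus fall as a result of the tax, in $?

Consumer surplus falls by $408.

Without the tax, 488 − 6p = 3p − 115 gives 9p = 603, so p* = $67 and q* = 86.
With the tax collected from consumers, demand (in seller-price terms) shifts: qd = 488 − 6(p + 18).
Solving gives q = 50 with consumers paying $73 and producers receiving $55 (the $18 wedge).
ΔCS is the trapezoid between Q = 50 and Q = 86 of height $6: ½ · (86 + 50) · 6 = $408.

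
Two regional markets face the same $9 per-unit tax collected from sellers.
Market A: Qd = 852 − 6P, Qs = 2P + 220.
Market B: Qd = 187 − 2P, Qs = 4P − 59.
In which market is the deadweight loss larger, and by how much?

Market A: pre-tax P* = $79, Q* = 378; post-tax Q = 364.5; deadweight loss = $60.75.
Market B: pre-tax P* = $41, Q* = 105; post-tax Q = 93; deadweight loss = $54.
Difference: $60.75 vs $54 → market A is larger by $6.75.

Market A, by $6.75.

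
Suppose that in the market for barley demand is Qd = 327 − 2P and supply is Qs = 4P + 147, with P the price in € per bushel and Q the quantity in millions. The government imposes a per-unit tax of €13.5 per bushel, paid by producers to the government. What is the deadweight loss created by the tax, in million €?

Without the tax, 327 − 2P = 4P + 147 gives 6P = 180, so P* = €30 and Q* = 267.
With the tax collected from producers, supply shifts: Qs = 4(P − 13.5) + 147.
Solving gives Q = 249 with buyers paying €39 and producers receiving €25.5 (the €13.5 wedge).
Quantity falls by |ΔQ| = |267 − 249| = 18.
DWL = ½ · t · |ΔQ| = ½ · 13.5 · 18 = €121.5.

Deadweight loss = €121.5 million.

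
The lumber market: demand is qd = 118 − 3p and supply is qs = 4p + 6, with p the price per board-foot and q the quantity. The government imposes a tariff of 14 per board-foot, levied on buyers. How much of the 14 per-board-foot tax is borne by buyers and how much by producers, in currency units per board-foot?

Without the tax, 118 − 3p = 4p + 6 gives 7p = 112, so p* = 16 and q* = 70.
With the tax collected from buyers, demand (in seller-price terms) shifts: qd = 118 − 3(p + 14).
Solving gives q = 46 with buyers paying 24 and producers receiving 10 (the 14 wedge).
Burden on buyers: 8; on producers: 6. (They sum to 14.)

Buyers bear 8 per board-foot; producers bear 6 per board-foot.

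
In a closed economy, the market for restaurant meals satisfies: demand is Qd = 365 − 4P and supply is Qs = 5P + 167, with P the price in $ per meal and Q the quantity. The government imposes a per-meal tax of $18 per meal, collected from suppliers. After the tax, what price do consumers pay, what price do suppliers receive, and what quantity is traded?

Before the tax: set 365 − 4P = 5P + 167 → P* = $22, Q* = 277.
With the tax collected from suppliers, supply shifts: Qs = 5(P − 18) + 167.
New equilibrium: consumers pay $32, suppliers receive $14, Q = 237. (Wedge: Pb − Ps = 18.)
The less price-elastic side of the market bears the larger share of a per-unit tax.

Consumers pay $32; suppliers receive $14; quantity = 237.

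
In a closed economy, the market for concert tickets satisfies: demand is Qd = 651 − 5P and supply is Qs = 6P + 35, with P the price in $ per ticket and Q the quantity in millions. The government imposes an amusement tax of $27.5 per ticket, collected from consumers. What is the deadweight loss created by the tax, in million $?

Without the tax, 651 − 5P = 6P + 35 gives 11P = 616, so P* = $56 and Q* = 371.
With the tax collected from consumers, demand (in seller-price terms) shifts: Qd = 651 − 5(P + 27.5).
Solving gives Q = 296 with consumers paying $71 and suppliers receiving $43.5 (the $27.5 wedge).
Quantity falls by |ΔQ| = |371 − 296| = 75.
DWL = ½ · t · |ΔQ| = ½ · 27.5 · 75 = $1031.25.

Deadweight loss = $1031.25 million.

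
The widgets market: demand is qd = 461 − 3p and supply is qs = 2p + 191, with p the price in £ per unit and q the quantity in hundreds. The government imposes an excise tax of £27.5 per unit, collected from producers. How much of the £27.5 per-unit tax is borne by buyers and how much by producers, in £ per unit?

Without the tax, 461 − 3p = 2p + 191 gives 5p = 270, so p* = £54 and q* = 299.
With the tax collected from producers, supply shifts: qs = 2(p − 27.5) + 191.
New equilibrium: buyers pay £65, producers receive £37.5, q = 266. (Wedge: pb − ps = 27.5.)
Burden on buyers: £11; on producers: £16.5. (They sum to £27.5.)
The less price-elastic side of the market bears the larger share of a per-unit tax.

Buyers bear £11 per unit; producers bear £16.5 per unit.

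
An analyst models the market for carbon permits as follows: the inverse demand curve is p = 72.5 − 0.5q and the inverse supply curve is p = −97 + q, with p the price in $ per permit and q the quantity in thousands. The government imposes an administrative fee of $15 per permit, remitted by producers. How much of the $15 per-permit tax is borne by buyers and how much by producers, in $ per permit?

Buyers bear $5 per permit; producers bear $10 per permit.

Inverting to q(p) form: qd = 145 − 2p; qs = p + 97.
Without the tax, 145 − 2p = p + 97 gives 3p = 48, so p* = $16 and q* = 113.
With the tax collected from producers, supply shifts: qs = (p − 15) + 97.
New equilibrium: buyers pay $21, producers receive $6, q = 103. (Wedge: pb − ps = 15.)
Burden on buyers: $5; on producers: $10. (They sum to $15.)
The less price-elastic side of the market bears the larger share of a per-unit tax.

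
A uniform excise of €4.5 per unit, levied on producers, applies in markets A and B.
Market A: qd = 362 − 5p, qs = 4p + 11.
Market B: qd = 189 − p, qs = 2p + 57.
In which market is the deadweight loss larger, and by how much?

Market A, by €15.75.

Market A: pre-tax p* = €39, q* = 167; post-tax q = 157; deadweight loss = €22.5.
Market B: pre-tax p* = €44, q* = 145; post-tax q = 142; deadweight loss = €6.75.
Difference: €22.5 vs €6.75 → market A is larger by €15.75.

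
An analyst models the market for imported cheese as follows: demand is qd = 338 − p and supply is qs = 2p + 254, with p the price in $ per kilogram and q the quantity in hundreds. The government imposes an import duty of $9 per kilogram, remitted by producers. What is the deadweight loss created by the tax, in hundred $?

Deadweight loss = $27 hundred.

Before the tax: set 338 − p = 2p + 254 → p* = $28, q* = 310.
With the tax collected from producers, supply shifts: qs = 2(p − 9) + 254.
New equilibrium: buyers pay $34, producers receive $25, q = 304. (Wedge: pb − ps = 9.)
Quantity falls by |ΔQ| = |310 − 304| = 6.
DWL = ½ · t · |ΔQ| = ½ · 9 · 6 = $27.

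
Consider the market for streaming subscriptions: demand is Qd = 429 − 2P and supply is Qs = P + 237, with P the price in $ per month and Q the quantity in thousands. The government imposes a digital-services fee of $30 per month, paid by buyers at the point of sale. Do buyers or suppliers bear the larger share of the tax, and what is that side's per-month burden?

Suppliers bear the larger share: $20 per month.

Without the tax, 429 − 2P = P + 237 gives 3P = 192, so P* = $64 and Q* = 301.
With the tax collected from buyers, demand (in seller-price terms) shifts: Qd = 429 − 2(P + 30).
New equilibrium: buyers pay $74, suppliers receive $44, Q = 281. (Wedge: Pb − Ps = 30.)
Per-month burden: buyers $10, suppliers $20.
Suppliers take the larger share because supply is less price-elastic here (demand slope 2 vs supply slope 1).
The less price-elastic side of the market bears the larger share of a per-unit tax.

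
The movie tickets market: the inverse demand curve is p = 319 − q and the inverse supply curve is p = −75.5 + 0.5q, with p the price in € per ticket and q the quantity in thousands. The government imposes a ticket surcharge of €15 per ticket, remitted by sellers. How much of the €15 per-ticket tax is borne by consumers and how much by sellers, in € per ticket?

Inverting to q(p) form: qd = 319 − p; qs = 2p + 151.
Without the tax, 319 − p = 2p + 151 gives 3p = 168, so p* = €56 and q* = 263.
With the tax collected from sellers, supply shifts: qs = 2(p − 15) + 151.
Solving gives q = 253 with consumers paying €66 and sellers receiving €51 (the €15 wedge).
Burden on consumers: €10; on sellers: €5. (They sum to €15.)
The less price-elastic side of the market bears the larger share of a per-unit tax.

Consumers bear €10 per ticket; sellers bear €5 per ticket.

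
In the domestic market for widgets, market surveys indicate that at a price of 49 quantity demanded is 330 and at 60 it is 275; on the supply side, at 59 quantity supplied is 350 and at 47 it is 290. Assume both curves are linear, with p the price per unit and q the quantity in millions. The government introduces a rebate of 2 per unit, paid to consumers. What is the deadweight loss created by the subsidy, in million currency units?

Demand slope: (275 − 330)/(60 − 49) = -5, so qd = 575 − 5p.
Supply slope: (290 − 350)/(47 − 59) = 5, so qs = 5p + 55.
Without the subsidy, 575 − 5p = 5p + 55 gives 10p = 520, so p* = 52 and q* = 315.
With a per-unit subsidy paid to consumers, each effectively pays p − 2, so demand becomes qd = 575 − 5(p − 2).
Solving gives q = 320 with consumers paying 51 and producers receiving 53 (the 2 wedge).
Quantity rises by |ΔQ| = |315 − 320| = 5.
DWL = ½ · t · |ΔQ| = ½ · 2 · 5 = 5.

Deadweight loss = 5 million.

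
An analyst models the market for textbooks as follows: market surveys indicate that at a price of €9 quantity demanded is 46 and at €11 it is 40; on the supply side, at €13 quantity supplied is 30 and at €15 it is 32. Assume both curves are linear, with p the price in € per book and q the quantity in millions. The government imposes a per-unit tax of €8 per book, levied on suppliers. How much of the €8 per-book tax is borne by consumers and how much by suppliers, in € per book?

Consumers bear €2 per book; suppliers bear €6 per book.

Demand slope: (40 − 46)/(11 − 9) = -3, so qd = 73 − 3p.
Supply slope: (32 − 30)/(15 − 13) = 1, so qs = p + 17.
Without the tax, 73 − 3p = p + 17 gives 4p = 56, so p* = €14 and q* = 31.
With the tax collected from suppliers, supply shifts: qs = (p − 8) + 17.
New equilibrium: consumers pay €16, suppliers receive €8, q = 25. (Wedge: pb − ps = 8.)
Burden on consumers: €2; on suppliers: €6. (They sum to €8.)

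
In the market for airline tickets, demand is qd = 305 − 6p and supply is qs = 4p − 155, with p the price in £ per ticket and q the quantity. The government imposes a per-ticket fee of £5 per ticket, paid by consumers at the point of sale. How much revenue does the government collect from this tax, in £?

Before the tax: set 305 − 6p = 4p − 155 → p* = £46, q* = 29.
With the tax collected from consumers, demand (in seller-price terms) shifts: qd = 305 − 6(p + 5).
Solving gives q = 17 with consumers paying £48 and sellers receiving £43 (the £5 wedge).
Revenue = t · Q = 5 · 17 = £85.

Tax revenue = £85.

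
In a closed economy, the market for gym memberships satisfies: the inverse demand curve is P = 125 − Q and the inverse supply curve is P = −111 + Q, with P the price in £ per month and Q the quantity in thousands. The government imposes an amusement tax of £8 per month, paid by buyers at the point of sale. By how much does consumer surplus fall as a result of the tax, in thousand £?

Consumer surplus falls by £464 thousand.

Rewrite in direct form: Qd = 125 − P and Qs = P + 111.
Without the tax, 125 − P = P + 111 gives 2P = 14, so P* = £7 and Q* = 118.
With the tax collected from buyers, demand (in seller-price terms) shifts: Qd = 125 − (P + 8).
New equilibrium: buyers pay £11, suppliers receive £3, Q = 114. (Wedge: Pb − Ps = 8.)
ΔCS is the trapezoid between Q = 114 and Q = 118 of height £4: ½ · (118 + 114) · 4 = £464.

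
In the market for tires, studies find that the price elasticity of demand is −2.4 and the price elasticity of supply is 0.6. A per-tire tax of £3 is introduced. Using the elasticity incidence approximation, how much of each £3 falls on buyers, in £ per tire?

Buyers bear ≈ £0.6 per tire.

Incidence ratio: buyers' share ≈ εs / (εs + |εd|) = 0.6 / (0.6 + 2.4) = 0.2.
So buyers bear ≈ 0.2 × £3 = £0.6; suppliers bear £2.4.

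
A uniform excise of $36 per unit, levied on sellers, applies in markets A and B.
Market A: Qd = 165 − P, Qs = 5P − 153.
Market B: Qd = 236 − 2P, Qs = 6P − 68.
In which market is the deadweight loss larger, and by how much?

Market A: pre-tax P* = $53, Q* = 112; post-tax Q = 82; deadweight loss = $540.
Market B: pre-tax P* = $38, Q* = 160; post-tax Q = 106; deadweight loss = $972.
Difference: $540 vs $972 → market B is larger by $432.

Market B, by $432.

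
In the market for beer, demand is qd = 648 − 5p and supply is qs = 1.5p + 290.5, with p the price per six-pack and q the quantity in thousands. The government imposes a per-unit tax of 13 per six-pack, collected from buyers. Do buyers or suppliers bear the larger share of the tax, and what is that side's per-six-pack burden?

Suppliers bear the larger share: 10 per six-pack.

Before the tax: set 648 − 5p = 1.5p + 290.5 → p* = 55, q* = 373.
With the tax collected from buyers, demand (in seller-price terms) shifts: qd = 648 − 5(p + 13).
New equilibrium: buyers pay 58, suppliers receive 45, q = 358. (Wedge: pb − ps = 13.)
Per-six-pack burden: buyers 3, suppliers 10.
Suppliers take the larger share because supply is less price-elastic here (demand slope 5 vs supply slope 1.5).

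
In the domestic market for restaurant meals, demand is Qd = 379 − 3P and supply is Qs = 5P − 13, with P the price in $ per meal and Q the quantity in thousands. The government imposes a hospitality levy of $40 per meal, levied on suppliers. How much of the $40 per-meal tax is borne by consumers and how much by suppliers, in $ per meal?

Consumers bear $25 per meal; suppliers bear $15 per meal.

Without the tax, 379 − 3P = 5P − 13 gives 8P = 392, so P* = $49 and Q* = 232.
With the tax collected from suppliers, supply shifts: Qs = 5(P − 40) − 13.
New equilibrium: consumers pay $74, suppliers receive $34, Q = 157. (Wedge: Pb − Ps = 40.)
Burden on consumers: $25; on suppliers: $15. (They sum to $40.)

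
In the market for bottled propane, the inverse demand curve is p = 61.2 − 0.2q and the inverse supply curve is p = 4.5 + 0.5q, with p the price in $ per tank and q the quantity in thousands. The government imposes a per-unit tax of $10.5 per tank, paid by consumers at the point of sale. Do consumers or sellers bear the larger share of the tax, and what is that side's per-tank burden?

Sellers bear the larger share: $7.5 per tank.

Inverting to q(p) form: qd = 306 − 5p; qs = 2p − 9.
Without the tax, 306 − 5p = 2p − 9 gives 7p = 315, so p* = $45 and q* = 81.
With the tax collected from consumers, demand (in seller-price terms) shifts: qd = 306 − 5(p + 10.5).
New equilibrium: consumers pay $48, sellers receive $37.5, q = 66. (Wedge: pb − ps = 10.5.)
Per-tank burden: consumers $3, sellers $7.5.
Sellers take the larger share because supply is less price-elastic here (demand slope 5 vs supply slope 2).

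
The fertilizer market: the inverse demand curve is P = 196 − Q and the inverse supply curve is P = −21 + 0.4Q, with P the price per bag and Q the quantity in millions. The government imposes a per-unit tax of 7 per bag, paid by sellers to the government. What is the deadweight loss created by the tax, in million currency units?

Deadweight loss = 17.5 million.

Inverting to Q(P) form: Qd = 196 − P; Qs = 2.5P + 52.5.
Before the tax: set 196 − P = 2.5P + 52.5 → P* = 41, Q* = 155.
With the tax collected from sellers, supply shifts: Qs = 2.5(P − 7) + 52.5.
New equilibrium: buyers pay 46, sellers receive 39, Q = 150. (Wedge: Pb − Ps = 7.)
Quantity falls by |ΔQ| = |155 − 150| = 5.
DWL = ½ · t · |ΔQ| = ½ · 7 · 5 = 17.5.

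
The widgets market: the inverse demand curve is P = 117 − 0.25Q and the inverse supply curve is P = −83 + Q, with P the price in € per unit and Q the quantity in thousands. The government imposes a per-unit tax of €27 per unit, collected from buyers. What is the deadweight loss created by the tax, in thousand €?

Deadweight loss = €291.6 thousand.

Inverting to Q(P) form: Qd = 468 − 4P; Qs = P + 83.
Before the tax: set 468 − 4P = P + 83 → P* = €77, Q* = 160.
With the tax collected from buyers, demand (in seller-price terms) shifts: Qd = 468 − 4(P + 27).
New equilibrium: buyers pay €82.4, sellers receive €55.4, Q = 138.4. (Wedge: Pb − Ps = 27.)
Quantity falls by |ΔQ| = |160 − 138.4| = 21.6.
DWL = ½ · t · |ΔQ| = ½ · 27 · 21.6 = €291.6.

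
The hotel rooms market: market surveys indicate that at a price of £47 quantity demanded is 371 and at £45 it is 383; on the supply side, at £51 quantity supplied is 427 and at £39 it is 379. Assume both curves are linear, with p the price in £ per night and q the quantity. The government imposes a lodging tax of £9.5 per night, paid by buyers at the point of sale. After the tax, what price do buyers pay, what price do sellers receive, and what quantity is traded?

Buyers pay £46.8; sellers receive £37.3; quantity = 372.2.

Demand slope: (383 − 371)/(45 − 47) = -6, so qd = 653 − 6p.
Supply slope: (379 − 427)/(39 − 51) = 4, so qs = 4p + 223.
Before the tax: set 653 − 6p = 4p + 223 → p* = £43, q* = 395.
With the tax collected from buyers, demand (in seller-price terms) shifts: qd = 653 − 6(p + 9.5).
Solving gives q = 372.2 with buyers paying £46.8 and sellers receiving £37.3 (the £9.5 wedge).
The less price-elastic side of the market bears the larger share of a per-unit tax.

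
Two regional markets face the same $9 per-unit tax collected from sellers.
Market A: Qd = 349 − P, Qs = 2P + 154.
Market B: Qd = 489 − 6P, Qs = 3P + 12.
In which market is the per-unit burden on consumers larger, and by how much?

Market A, by $3.

Market A: pre-tax P* = $65, Q* = 284; post-tax Q = 278; per-unit burden on consumers = $6.
Market B: pre-tax P* = $53, Q* = 171; post-tax Q = 153; per-unit burden on consumers = $3.
Difference: $6 vs $3 → market A is larger by $3.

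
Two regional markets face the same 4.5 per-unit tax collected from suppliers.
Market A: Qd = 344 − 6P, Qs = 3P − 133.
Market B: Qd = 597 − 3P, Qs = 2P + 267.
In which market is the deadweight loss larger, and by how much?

Market A: pre-tax P* = 53, Q* = 26; post-tax Q = 17; deadweight loss = 20.25.
Market B: pre-tax P* = 66, Q* = 399; post-tax Q = 393.6; deadweight loss = 12.15.
Difference: 20.25 vs 12.15 → market A is larger by 8.1.

Market A, by 8.1.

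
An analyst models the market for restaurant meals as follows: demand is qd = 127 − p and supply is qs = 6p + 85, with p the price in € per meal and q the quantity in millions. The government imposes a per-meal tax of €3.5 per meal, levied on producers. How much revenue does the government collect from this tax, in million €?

Tax revenue = €413 million.

Without the tax, 127 − p = 6p + 85 gives 7p = 42, so p* = €6 and q* = 121.
With the tax collected from producers, supply shifts: qs = 6(p − 3.5) + 85.
Solving gives q = 118 with buyers paying €9 and producers receiving €5.5 (the €3.5 wedge).
Revenue = t · Q = 3.5 · 118 = €413.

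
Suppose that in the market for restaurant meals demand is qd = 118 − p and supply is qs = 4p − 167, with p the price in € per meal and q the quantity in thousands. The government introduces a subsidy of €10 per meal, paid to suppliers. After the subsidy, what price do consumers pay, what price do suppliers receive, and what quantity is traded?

Before the subsidy: set 118 − p = 4p − 167 → p* = €57, q* = 61.
With a per-unit subsidy paid to suppliers, each receives p + 10 per unit sold, so supply becomes qs = 4(p + 10) − 167.
Solving gives q = 69 with consumers paying €49 and suppliers receiving €59 (the €10 wedge).

Consumers pay €49; suppliers receive €59; quantity = 69.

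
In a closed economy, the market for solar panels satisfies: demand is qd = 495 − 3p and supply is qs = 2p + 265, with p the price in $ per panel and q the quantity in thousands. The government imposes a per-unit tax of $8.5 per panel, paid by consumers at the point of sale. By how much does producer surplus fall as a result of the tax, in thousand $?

Before the tax: set 495 − 3p = 2p + 265 → p* = $46, q* = 357.
With the tax collected from consumers, demand (in seller-price terms) shifts: qd = 495 − 3(p + 8.5).
New equilibrium: consumers pay $49.4, suppliers receive $40.9, q = 346.8. (Wedge: pb − ps = 8.5.)
ΔPS is the trapezoid between Q = 346.8 and Q = 357 of height $5.1: ½ · (357 + 346.8) · 5.1 = $1794.69.

Producer surplus falls by $1794.69 thousand.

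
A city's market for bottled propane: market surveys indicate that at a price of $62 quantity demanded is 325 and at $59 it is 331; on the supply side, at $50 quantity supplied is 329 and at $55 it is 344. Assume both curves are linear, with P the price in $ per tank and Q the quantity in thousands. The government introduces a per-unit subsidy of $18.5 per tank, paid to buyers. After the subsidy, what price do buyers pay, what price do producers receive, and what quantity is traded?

Demand slope: (331 − 325)/(59 − 62) = -2, so Qd = 449 − 2P.
Supply slope: (344 − 329)/(55 − 50) = 3, so Qs = 3P + 179.
Before the subsidy: set 449 − 2P = 3P + 179 → P* = $54, Q* = 341.
With a per-unit subsidy paid to buyers, each effectively pays P − 18.5, so demand becomes Qd = 449 − 2(P − 18.5).
Solving gives Q = 363.2 with buyers paying $42.9 and producers receiving $61.4 (the $18.5 wedge).

Buyers pay $42.9; producers receive $61.4; quantity = 363.2.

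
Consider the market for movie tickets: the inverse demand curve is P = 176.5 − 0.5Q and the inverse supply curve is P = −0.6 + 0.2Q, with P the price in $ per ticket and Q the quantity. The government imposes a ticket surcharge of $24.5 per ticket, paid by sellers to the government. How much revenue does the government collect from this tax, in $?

Tax revenue = $5341.

Rewrite in direct form: Qd = 353 − 2P and Qs = 5P + 3.
Before the tax: set 353 − 2P = 5P + 3 → P* = $50, Q* = 253.
With the tax collected from sellers, supply shifts: Qs = 5(P − 24.5) + 3.
Solving gives Q = 218 with consumers paying $67.5 and sellers receiving $43 (the $24.5 wedge).
Revenue = t · Q = 24.5 · 218 = $5341.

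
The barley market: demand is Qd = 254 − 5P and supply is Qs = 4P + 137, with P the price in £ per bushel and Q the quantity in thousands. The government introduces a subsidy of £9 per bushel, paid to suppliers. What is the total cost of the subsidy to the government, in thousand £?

Without the subsidy, 254 − 5P = 4P + 137 gives 9P = 117, so P* = £13 and Q* = 189.
With a per-unit subsidy paid to suppliers, each receives P + 9 per unit sold, so supply becomes Qs = 4(P + 9) + 137.
Solving gives Q = 209 with buyers paying £9 and suppliers receiving £18 (the £9 wedge).
Outlay = t · Q = 9 · 209 = £1881.

Government outlay = £1881 thousand.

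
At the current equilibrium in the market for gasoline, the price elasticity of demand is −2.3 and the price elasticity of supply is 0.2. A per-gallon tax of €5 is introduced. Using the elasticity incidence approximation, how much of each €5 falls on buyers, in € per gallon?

Buyers bear ≈ €0.4 per gallon.

Incidence ratio: buyers' share ≈ εs / (εs + |εd|) = 0.2 / (0.2 + 2.3) = 0.08.
So buyers bear ≈ 0.08 × €5 = €0.4; producers bear €4.6.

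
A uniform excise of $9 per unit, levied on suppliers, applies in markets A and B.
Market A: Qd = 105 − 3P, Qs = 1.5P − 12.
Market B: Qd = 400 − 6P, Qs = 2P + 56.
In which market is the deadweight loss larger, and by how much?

Market B, by $20.25.

Market A: pre-tax P* = $26, Q* = 27; post-tax Q = 18; deadweight loss = $40.5.
Market B: pre-tax P* = $43, Q* = 142; post-tax Q = 128.5; deadweight loss = $60.75.
Difference: $40.5 vs $60.75 → market B is larger by $20.25.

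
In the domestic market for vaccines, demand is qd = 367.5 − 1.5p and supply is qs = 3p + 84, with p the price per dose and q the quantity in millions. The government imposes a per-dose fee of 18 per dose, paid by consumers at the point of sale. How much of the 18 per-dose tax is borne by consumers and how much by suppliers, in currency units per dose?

Consumers bear 12 per dose; suppliers bear 6 per dose.

Without the tax, 367.5 − 1.5p = 3p + 84 gives 4.5p = 283.5, so p* = 63 and q* = 273.
With the tax collected from consumers, demand (in seller-price terms) shifts: qd = 367.5 − 1.5(p + 18).
New equilibrium: consumers pay 75, suppliers receive 57, q = 255. (Wedge: pb − ps = 18.)
Burden on consumers: 12; on suppliers: 6. (They sum to 18.)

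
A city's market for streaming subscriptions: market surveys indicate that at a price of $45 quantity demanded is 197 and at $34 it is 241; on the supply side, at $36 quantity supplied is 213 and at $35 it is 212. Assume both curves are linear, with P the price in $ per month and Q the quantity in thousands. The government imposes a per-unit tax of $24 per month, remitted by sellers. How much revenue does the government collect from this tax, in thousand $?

Tax revenue = $4747.2 thousand.

Demand slope: (241 − 197)/(34 − 45) = -4, so Qd = 377 − 4P.
Supply slope: (212 − 213)/(35 − 36) = 1, so Qs = P + 177.
Without the tax, 377 − 4P = P + 177 gives 5P = 200, so P* = $40 and Q* = 217.
With the tax collected from sellers, supply shifts: Qs = (P − 24) + 177.
New equilibrium: buyers pay $44.8, sellers receive $20.8, Q = 197.8. (Wedge: Pb − Ps = 24.)
Revenue = t · Q = 24 · 197.8 = $4747.2.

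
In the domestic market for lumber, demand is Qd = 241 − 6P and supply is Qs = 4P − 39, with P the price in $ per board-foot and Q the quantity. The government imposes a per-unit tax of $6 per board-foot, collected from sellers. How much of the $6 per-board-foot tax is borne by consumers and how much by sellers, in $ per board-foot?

Consumers bear $2.4 per board-foot; sellers bear $3.6 per board-foot.

Without the tax, 241 − 6P = 4P − 39 gives 10P = 280, so P* = $28 and Q* = 73.
With the tax collected from sellers, supply shifts: Qs = 4(P − 6) − 39.
Solving gives Q = 58.6 with consumers paying $30.4 and sellers receiving $24.4 (the $6 wedge).
Burden on consumers: $2.4; on sellers: $3.6. (They sum to $6.)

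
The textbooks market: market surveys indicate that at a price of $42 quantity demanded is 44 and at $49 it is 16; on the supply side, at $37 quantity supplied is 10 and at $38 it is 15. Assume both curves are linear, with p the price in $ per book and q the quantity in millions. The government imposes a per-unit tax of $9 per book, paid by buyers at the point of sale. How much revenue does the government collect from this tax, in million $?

Demand slope: (16 − 44)/(49 − 42) = -4, so qd = 212 − 4p.
Supply slope: (15 − 10)/(38 − 37) = 5, so qs = 5p − 175.
Before the tax: set 212 − 4p = 5p − 175 → p* = $43, q* = 40.
With the tax collected from buyers, demand (in seller-price terms) shifts: qd = 212 − 4(p + 9).
Solving gives q = 20 with buyers paying $48 and suppliers receiving $39 (the $9 wedge).
Revenue = t · Q = 9 · 20 = $180.

Tax revenue = $180 million.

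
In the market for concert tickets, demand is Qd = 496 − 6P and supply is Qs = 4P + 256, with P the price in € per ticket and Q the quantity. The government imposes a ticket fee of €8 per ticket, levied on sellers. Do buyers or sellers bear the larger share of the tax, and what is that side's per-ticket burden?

Without the tax, 496 − 6P = 4P + 256 gives 10P = 240, so P* = €24 and Q* = 352.
With the tax collected from sellers, supply shifts: Qs = 4(P − 8) + 256.
Solving gives Q = 332.8 with buyers paying €27.2 and sellers receiving €19.2 (the €8 wedge).
Per-ticket burden: buyers €3.2, sellers €4.8.
Sellers take the larger share because supply is less price-elastic here (demand slope 6 vs supply slope 4).

Sellers bear the larger share: €4.8 per ticket.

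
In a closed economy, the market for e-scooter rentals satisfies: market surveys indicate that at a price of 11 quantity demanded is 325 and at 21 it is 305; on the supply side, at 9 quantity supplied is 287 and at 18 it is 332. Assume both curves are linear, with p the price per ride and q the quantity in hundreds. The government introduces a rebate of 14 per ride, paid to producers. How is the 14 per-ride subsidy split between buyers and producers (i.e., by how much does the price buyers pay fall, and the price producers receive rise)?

Demand slope: (305 − 325)/(21 − 11) = -2, so qd = 347 − 2p.
Supply slope: (332 − 287)/(18 − 9) = 5, so qs = 5p + 242.
Without the subsidy, 347 − 2p = 5p + 242 gives 7p = 105, so p* = 15 and q* = 317.
With a per-unit subsidy paid to producers, each receives p + 14 per unit sold, so supply becomes qs = 5(p + 14) + 242.
New equilibrium: buyers pay 5, producers receive 19, q = 337. (Wedge: pb − ps = −14.)
Gain to buyers: 10; to producers: 4. (They sum to 14.)

Buyers gain 10 per ride; producers gain 4 per ride.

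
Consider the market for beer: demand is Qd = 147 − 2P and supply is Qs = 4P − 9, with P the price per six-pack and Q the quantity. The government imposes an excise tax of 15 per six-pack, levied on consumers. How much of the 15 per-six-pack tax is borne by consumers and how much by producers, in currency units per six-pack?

Before the tax: set 147 − 2P = 4P − 9 → P* = 26, Q* = 95.
With the tax collected from consumers, demand (in seller-price terms) shifts: Qd = 147 − 2(P + 15).
Solving gives Q = 75 with consumers paying 36 and producers receiving 21 (the 15 wedge).
Burden on consumers: 10; on producers: 5. (They sum to 15.)

Consumers bear 10 per six-pack; producers bear 5 per six-pack.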